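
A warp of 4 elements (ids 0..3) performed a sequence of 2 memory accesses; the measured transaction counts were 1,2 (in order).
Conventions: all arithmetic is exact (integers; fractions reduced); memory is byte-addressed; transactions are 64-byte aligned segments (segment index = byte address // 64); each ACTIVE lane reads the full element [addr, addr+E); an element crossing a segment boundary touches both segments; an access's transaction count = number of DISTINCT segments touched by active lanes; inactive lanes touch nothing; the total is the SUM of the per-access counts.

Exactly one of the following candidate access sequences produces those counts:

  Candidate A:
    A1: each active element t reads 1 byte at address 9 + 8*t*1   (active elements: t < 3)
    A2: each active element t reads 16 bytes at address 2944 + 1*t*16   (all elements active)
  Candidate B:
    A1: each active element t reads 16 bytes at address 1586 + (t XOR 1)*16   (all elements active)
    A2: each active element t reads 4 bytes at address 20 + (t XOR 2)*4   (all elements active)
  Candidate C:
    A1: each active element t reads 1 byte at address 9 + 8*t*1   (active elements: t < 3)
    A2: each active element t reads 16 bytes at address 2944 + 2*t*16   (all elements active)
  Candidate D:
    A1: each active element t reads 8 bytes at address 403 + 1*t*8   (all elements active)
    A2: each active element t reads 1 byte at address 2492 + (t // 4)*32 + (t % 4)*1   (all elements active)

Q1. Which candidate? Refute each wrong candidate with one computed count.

A: A2 gives 1 transaction, not 2
B: A1 gives 2 transactions, not 1
D: A2 gives 1 transaction, not 2
C: all counts match (1,2)

Answer: C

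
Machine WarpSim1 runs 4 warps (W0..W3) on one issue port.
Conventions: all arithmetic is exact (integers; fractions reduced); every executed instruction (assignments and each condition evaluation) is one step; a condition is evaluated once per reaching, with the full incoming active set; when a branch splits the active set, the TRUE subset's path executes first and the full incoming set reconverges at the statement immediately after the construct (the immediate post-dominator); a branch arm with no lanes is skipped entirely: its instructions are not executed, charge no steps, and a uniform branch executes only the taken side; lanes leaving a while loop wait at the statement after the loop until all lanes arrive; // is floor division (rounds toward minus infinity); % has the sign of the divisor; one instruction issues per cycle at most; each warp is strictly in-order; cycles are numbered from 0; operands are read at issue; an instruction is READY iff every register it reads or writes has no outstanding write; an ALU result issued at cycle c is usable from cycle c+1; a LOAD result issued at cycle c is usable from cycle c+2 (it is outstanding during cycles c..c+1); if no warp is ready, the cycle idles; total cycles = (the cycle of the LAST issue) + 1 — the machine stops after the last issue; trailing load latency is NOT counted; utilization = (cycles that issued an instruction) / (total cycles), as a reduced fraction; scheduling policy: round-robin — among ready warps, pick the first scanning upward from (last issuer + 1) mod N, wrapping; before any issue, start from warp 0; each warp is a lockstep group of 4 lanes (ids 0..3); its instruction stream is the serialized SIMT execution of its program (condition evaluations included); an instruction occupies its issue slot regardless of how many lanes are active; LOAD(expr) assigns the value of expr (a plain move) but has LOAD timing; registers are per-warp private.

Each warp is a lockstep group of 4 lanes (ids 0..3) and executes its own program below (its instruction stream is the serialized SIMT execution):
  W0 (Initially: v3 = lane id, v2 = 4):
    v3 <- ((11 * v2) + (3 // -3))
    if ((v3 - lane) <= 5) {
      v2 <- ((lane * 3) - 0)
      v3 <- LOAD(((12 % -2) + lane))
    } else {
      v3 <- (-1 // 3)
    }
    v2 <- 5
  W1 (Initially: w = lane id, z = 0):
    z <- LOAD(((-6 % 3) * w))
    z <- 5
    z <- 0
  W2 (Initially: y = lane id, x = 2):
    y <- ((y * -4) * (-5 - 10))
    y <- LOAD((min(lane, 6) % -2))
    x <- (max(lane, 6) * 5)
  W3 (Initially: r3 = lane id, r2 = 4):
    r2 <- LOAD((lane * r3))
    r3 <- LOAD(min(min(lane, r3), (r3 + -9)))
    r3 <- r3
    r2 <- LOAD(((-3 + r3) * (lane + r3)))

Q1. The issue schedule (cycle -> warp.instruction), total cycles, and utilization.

cycle 0: W0.I0
cycle 1: W1.I0
cycle 2: W2.I0
cycle 3: W3.I0
cycle 4: W0.I1
cycle 5: W1.I1
cycle 6: W2.I1
cycle 7: W3.I1
cycle 8: W0.I2
cycle 9: W1.I2
cycle 10: W2.I2
cycle 11: W3.I2
cycle 12: W0.I3
cycle 13: W3.I3

Answer: 14 cycles, utilization 1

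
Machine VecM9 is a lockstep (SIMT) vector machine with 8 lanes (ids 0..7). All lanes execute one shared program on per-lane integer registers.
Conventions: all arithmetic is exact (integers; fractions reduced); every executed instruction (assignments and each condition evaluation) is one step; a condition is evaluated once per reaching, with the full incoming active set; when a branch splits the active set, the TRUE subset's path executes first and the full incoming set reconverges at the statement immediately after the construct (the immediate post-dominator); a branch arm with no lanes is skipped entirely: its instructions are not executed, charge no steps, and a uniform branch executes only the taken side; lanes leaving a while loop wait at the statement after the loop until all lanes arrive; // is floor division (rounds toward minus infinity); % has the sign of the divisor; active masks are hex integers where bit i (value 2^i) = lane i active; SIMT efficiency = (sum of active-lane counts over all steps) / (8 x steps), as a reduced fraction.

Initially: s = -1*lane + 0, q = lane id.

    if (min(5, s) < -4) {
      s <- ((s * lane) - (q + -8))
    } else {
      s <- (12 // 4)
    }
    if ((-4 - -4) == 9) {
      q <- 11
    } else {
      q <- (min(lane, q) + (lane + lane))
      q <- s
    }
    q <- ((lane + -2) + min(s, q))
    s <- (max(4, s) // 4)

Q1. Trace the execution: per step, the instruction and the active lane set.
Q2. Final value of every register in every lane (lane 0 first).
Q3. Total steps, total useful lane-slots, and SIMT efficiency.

step 0: eval (min(5, s) < -4)        0xff
step 1: s <- ((s * lane) - (q + -8)) 0xe0
step 2: s <- (12 // 4)               0x1f
step 3: eval ((-4 - -4) == 9)        0xff
step 4: q <- (min(lane, q) + (lane + lane)) 0xff
step 5: q <- s                       0xff
step 6: q <- ((lane + -2) + min(s, q)) 0xff
step 7: s <- (max(4, s) // 4)        0xff

Answer: 8 steps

s: 1,1,1,1,1,1,1,1
q: 1,2,3,4,5,-19,-30,-43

steps = 8; useful = 56; efficiency = 56/64 = 7/8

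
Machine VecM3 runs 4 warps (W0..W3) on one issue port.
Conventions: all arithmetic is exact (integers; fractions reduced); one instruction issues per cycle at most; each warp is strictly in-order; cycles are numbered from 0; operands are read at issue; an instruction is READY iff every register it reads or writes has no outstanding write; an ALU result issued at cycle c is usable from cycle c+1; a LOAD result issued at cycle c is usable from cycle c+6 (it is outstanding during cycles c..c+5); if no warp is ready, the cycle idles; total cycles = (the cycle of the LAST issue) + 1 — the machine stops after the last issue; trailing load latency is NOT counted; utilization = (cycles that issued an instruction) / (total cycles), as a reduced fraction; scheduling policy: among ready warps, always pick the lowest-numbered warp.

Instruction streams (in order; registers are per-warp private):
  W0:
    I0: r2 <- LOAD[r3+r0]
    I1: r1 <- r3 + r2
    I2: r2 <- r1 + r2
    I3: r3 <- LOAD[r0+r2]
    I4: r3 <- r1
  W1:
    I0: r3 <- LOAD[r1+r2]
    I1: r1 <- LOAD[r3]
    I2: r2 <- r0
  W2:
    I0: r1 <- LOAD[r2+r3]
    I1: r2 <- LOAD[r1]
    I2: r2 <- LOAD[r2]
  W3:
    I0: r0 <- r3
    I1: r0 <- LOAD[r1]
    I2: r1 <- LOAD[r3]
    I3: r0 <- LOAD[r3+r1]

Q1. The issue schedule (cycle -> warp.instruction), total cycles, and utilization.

cycle 0: W0.I0
cycle 1: W1.I0
cycle 2: W2.I0
cycle 3: W3.I0
cycle 4: W3.I1
cycle 5: W3.I2
cycle 6: W0.I1
cycle 7: W0.I2
cycle 8: W0.I3
cycle 9: W1.I1
cycle 10: W1.I2
cycle 11: W2.I1
cycle 12: W3.I3
cycle 13: idle
cycle 14: W0.I4
cycle 15: idle
cycle 16: idle
cycle 17: W2.I2

Answer: 18 cycles, utilization 5/6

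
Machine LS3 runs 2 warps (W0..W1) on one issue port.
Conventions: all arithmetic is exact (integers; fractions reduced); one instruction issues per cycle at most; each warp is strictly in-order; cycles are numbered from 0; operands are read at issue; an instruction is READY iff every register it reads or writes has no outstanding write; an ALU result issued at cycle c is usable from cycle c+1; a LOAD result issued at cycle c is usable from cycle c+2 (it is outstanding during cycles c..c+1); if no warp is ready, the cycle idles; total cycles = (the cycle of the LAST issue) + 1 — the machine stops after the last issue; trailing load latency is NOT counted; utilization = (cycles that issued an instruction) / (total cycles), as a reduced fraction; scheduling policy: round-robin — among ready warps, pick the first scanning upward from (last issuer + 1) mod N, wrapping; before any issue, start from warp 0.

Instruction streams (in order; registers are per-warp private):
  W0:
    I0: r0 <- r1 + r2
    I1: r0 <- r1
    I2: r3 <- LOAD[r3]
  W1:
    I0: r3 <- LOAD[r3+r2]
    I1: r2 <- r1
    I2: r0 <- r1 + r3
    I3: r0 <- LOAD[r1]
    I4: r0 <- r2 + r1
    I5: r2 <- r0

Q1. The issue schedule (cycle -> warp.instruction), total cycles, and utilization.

cycle 0: W0.I0
cycle 1: W1.I0
cycle 2: W0.I1
cycle 3: W1.I1
cycle 4: W0.I2
cycle 5: W1.I2
cycle 6: W1.I3
cycle 7: idle
cycle 8: W1.I4
cycle 9: W1.I5

Answer: 10 cycles, utilization 9/10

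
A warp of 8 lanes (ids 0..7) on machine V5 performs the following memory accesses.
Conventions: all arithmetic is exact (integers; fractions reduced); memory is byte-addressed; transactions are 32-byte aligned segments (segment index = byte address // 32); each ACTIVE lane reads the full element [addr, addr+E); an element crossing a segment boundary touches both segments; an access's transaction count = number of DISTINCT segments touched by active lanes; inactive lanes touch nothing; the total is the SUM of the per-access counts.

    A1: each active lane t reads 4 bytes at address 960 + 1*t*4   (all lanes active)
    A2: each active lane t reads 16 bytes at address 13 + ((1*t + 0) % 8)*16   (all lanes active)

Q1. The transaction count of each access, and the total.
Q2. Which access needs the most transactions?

A1: 1 transaction
A2: 5 transactions

Answer: 1,5; total 6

Answer: A2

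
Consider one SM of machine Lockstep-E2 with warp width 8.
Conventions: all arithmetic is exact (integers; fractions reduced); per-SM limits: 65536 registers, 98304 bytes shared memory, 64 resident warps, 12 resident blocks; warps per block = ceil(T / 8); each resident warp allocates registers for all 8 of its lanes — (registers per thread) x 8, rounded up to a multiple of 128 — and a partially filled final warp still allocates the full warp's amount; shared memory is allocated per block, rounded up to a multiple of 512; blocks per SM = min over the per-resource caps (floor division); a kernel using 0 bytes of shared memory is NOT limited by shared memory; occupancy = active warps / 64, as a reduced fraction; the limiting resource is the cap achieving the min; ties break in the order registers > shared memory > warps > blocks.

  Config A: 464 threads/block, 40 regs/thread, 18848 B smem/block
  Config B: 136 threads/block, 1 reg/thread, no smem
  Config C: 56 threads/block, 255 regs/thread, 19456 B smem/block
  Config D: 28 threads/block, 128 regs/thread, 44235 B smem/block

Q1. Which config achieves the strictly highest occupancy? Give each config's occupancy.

occupancies: A 29/32, B 51/64, C 7/16, D 1/8

Answer: A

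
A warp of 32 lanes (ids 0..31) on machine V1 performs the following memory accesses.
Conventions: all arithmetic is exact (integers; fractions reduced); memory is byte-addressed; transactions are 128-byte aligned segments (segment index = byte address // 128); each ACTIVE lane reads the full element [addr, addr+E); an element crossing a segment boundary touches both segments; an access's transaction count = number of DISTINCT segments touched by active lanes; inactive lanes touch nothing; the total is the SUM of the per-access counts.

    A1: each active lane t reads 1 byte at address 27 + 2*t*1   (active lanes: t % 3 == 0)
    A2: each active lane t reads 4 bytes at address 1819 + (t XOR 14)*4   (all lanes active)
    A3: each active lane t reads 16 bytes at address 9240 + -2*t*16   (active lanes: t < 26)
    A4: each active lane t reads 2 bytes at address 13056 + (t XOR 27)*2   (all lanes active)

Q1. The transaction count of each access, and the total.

A1: 1 transaction
A2: 2 transactions
A3: 8 transactions
A4: 1 transaction

Answer: 1,2,8,1; total 12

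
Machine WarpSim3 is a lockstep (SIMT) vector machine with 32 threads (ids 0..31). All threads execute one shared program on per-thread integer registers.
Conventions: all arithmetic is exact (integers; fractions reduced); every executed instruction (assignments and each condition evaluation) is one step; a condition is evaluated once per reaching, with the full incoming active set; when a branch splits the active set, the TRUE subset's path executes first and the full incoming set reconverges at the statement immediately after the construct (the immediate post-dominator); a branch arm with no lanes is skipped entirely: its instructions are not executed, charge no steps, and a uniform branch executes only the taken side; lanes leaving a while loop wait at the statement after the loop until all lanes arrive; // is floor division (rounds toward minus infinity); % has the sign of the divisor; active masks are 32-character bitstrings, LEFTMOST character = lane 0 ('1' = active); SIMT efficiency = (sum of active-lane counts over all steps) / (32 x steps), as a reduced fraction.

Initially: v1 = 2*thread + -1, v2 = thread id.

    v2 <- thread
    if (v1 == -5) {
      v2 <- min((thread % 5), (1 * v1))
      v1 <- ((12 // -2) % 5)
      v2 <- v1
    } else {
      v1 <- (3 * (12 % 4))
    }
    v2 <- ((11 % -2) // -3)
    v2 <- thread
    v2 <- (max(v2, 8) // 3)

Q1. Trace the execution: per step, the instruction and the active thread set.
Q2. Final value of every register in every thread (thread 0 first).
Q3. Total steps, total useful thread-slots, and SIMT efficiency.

step 0: v2 <- thread                 11111111111111111111111111111111
step 1: eval (v1 == -5)              11111111111111111111111111111111
step 2: v1 <- (3 * (12 % 4))         11111111111111111111111111111111
step 3: v2 <- ((11 % -2) // -3)      11111111111111111111111111111111
step 4: v2 <- thread                 11111111111111111111111111111111
step 5: v2 <- (max(v2, 8) // 3)      11111111111111111111111111111111

Answer: 6 steps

v1: 0,0,0,0,0,0,0,0,0,0,0,0,0,0,0,0,0,0,0,0,0,0,0,0,0,0,0,0,0,0,0,0
v2: 2,2,2,2,2,2,2,2,2,3,3,3,4,4,4,5,5,5,6,6,6,7,7,7,8,8,8,9,9,9,10,10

steps = 6; useful = 192; efficiency = 192/192 = 1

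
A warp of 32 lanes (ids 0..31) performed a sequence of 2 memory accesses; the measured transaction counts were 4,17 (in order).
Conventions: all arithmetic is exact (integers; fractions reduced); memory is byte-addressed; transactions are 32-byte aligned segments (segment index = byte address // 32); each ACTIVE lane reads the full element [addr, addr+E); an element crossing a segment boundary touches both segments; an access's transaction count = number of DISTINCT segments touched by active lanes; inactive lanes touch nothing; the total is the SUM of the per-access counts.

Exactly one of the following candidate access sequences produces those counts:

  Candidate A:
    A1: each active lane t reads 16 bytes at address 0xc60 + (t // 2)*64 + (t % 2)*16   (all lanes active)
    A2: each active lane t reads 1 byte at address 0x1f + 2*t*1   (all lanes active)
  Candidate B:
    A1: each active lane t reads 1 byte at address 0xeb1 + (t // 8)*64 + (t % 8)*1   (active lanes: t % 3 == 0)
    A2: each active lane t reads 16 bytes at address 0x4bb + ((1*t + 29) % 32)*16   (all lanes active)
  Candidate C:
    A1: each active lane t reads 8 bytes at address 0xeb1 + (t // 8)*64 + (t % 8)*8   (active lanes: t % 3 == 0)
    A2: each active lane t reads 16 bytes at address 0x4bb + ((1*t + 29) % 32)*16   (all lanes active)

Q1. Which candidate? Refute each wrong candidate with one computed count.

A: A1 gives 16 transactions, not 4
C: A1 gives 9 transactions, not 4
B: all counts match (4,17)

Answer: B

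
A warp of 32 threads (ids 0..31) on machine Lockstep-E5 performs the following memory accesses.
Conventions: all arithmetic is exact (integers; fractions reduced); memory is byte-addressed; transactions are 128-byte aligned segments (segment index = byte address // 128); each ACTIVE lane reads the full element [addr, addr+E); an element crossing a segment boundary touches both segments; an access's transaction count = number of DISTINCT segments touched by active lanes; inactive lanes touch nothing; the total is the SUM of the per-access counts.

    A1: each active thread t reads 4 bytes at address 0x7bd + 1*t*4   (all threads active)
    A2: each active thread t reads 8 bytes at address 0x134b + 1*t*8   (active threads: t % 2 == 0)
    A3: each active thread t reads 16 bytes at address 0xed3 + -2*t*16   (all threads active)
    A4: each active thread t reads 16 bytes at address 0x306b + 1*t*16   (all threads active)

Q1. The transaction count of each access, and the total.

A1: 2 transactions
A2: 3 transactions
A3: 9 transactions
A4: 5 transactions

Answer: 2,3,9,5; total 19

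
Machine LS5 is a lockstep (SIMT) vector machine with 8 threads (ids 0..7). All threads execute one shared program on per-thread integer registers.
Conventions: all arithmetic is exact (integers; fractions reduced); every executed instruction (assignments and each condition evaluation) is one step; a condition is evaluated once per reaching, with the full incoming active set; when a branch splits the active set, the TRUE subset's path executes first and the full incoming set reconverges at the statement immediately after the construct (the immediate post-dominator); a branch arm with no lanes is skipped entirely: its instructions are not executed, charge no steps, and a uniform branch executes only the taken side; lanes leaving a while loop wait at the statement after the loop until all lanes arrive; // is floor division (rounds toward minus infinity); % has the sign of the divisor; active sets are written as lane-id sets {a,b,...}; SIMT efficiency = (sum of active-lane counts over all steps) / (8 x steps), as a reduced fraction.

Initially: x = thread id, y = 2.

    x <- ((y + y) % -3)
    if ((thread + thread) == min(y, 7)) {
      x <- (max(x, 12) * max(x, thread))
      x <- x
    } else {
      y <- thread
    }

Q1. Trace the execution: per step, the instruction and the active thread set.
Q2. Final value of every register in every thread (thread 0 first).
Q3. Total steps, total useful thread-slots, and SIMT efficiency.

step 0: x <- ((y + y) % -3)          {0,1,2,3,4,5,6,7}
step 1: eval ((thread + thread) == min(y, 7)) {0,1,2,3,4,5,6,7}
step 2: x <- (max(x, 12) * max(x, thread)) {1}
step 3: x <- x                       {1}
step 4: y <- thread                  {0,2,3,4,5,6,7}

Answer: 5 steps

x: -2,12,-2,-2,-2,-2,-2,-2
y: 0,2,2,3,4,5,6,7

steps = 5; useful = 25; efficiency = 25/40 = 5/8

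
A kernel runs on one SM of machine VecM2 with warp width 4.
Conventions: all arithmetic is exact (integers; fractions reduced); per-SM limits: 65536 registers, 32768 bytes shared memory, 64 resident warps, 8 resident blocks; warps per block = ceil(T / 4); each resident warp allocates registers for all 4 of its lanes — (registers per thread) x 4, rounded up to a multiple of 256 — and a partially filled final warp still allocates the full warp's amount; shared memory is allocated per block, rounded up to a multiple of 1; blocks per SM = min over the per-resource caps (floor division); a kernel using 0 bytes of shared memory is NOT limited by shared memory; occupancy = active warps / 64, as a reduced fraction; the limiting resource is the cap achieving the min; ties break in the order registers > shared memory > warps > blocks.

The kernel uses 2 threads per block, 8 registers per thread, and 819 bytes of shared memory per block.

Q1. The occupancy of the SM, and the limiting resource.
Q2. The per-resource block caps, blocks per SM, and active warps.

Answer: occupancy 1/8, limited by blocks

registers: 256 blocks
shared memory: 40 blocks
warps: 64 blocks
blocks: 8 blocks

Answer: 8 blocks, 8 active warps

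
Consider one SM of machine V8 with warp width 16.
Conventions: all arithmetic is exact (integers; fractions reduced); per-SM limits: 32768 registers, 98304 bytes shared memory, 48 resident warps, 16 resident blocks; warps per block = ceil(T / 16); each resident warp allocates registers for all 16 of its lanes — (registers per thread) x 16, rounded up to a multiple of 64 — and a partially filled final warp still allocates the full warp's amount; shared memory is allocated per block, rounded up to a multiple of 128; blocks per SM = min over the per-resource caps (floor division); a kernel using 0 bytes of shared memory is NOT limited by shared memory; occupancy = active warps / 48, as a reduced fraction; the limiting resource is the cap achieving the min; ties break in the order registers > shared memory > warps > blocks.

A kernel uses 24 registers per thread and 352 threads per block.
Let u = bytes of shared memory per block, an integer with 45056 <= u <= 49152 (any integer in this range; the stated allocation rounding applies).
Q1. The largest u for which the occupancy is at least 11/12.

Answer: u = 49152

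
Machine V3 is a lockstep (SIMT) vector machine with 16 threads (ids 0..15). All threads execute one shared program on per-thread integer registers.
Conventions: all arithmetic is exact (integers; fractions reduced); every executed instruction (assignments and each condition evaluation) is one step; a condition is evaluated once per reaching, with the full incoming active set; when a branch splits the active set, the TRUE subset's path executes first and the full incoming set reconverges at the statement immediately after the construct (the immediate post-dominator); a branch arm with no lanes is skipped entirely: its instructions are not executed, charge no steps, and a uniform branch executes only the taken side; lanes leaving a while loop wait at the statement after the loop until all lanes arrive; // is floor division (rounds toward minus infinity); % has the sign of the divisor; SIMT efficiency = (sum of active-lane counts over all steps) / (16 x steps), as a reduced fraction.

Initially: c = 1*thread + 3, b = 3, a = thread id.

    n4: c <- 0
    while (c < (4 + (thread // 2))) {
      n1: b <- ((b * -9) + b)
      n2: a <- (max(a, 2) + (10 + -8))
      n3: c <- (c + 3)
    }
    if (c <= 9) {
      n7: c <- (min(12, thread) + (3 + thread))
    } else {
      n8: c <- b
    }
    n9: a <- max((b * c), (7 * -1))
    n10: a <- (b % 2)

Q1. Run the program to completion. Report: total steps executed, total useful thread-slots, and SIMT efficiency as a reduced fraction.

Answer: 23 steps, 280 useful, 35/46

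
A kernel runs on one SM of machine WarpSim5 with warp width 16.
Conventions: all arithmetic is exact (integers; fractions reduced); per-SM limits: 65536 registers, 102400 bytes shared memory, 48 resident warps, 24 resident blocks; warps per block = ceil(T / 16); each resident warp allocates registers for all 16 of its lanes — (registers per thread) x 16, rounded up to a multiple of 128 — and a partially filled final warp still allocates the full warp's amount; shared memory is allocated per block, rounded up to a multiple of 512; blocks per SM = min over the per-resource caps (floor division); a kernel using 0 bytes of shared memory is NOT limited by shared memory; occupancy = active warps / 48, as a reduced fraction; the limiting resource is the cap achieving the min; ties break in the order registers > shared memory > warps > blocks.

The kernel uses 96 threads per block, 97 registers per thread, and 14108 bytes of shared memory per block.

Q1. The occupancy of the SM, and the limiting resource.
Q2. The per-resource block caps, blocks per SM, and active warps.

Answer: occupancy 3/4, limited by registers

registers: 6 blocks
shared memory: 7 blocks
warps: 8 blocks
blocks: 24 blocks

Answer: 6 blocks, 36 active warps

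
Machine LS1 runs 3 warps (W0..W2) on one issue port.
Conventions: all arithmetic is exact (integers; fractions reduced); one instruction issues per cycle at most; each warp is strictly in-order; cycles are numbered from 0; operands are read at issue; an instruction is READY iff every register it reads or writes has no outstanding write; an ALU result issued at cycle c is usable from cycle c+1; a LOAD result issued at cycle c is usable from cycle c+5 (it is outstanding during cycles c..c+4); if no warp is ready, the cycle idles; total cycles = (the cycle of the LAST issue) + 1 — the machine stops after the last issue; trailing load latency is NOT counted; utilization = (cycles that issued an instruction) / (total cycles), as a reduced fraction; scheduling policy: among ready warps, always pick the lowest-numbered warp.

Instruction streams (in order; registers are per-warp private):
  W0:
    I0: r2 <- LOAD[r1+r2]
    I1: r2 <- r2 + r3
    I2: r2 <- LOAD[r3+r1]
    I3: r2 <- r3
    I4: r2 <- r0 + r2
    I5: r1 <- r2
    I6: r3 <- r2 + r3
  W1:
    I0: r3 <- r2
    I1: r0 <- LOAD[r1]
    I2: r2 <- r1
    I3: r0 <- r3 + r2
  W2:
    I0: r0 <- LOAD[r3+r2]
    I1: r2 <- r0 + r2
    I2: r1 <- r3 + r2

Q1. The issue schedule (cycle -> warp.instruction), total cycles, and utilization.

cycle 0: W0.I0
cycle 1: W1.I0
cycle 2: W1.I1
cycle 3: W1.I2
cycle 4: W2.I0
cycle 5: W0.I1
cycle 6: W0.I2
cycle 7: W1.I3
cycle 8: idle
cycle 9: W2.I1
cycle 10: W2.I2
cycle 11: W0.I3
cycle 12: W0.I4
cycle 13: W0.I5
cycle 14: W0.I6

Answer: 15 cycles, utilization 14/15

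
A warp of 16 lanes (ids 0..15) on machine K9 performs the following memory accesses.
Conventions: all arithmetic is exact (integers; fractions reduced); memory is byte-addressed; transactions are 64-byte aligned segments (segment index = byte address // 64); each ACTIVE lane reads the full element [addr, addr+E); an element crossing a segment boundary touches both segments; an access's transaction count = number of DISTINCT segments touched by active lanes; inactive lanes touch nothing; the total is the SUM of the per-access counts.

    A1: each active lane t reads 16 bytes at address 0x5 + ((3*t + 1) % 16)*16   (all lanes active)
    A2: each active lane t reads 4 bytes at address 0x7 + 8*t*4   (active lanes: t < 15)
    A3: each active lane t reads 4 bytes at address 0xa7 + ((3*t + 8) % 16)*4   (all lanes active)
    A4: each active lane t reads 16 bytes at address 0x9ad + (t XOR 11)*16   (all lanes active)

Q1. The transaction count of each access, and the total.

A1: 5 transactions
A2: 8 transactions
A3: 2 transactions
A4: 5 transactions

Answer: 5,8,2,5; total 20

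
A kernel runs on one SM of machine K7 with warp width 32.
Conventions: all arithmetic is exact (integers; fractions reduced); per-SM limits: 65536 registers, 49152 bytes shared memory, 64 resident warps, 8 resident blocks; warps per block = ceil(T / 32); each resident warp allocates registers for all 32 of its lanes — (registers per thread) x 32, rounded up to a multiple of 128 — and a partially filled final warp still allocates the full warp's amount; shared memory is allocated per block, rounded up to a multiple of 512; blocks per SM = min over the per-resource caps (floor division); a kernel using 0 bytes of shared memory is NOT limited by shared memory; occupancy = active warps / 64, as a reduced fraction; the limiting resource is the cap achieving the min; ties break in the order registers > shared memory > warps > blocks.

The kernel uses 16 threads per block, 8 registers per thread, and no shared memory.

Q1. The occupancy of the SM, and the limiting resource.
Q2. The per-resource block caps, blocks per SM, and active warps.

Answer: occupancy 1/8, limited by blocks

registers: 256 blocks
shared memory: no limit (kernel uses none)
warps: 64 blocks
blocks: 8 blocks

Answer: 8 blocks, 8 active warps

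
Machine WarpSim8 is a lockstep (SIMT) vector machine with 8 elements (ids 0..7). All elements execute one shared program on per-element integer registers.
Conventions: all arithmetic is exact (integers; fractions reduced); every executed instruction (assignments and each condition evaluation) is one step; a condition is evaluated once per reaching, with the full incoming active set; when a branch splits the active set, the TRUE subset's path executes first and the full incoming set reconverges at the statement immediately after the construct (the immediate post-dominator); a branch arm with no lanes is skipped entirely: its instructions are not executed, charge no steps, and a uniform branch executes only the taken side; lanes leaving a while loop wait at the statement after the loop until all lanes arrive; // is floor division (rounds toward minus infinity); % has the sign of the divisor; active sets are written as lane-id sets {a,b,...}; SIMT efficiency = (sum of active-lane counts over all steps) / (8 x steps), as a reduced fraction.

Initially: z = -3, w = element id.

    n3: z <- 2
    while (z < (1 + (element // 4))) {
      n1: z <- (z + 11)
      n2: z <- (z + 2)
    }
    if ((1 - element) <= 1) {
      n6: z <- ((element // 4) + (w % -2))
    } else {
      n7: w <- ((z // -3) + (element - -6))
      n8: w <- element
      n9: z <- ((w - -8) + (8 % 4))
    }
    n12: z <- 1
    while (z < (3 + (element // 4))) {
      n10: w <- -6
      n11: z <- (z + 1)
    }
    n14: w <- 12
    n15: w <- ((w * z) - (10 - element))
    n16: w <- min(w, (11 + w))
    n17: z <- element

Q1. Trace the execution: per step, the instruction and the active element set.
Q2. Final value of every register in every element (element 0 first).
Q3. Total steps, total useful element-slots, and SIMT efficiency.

step 0: z <- 2                       {0,1,2,3,4,5,6,7}
step 1: eval (z < (1 + (element // 4))) {0,1,2,3,4,5,6,7}
step 2: eval ((1 - element) <= 1)    {0,1,2,3,4,5,6,7}
step 3: z <- ((element // 4) + (w % -2)) {0,1,2,3,4,5,6,7}
step 4: z <- 1                       {0,1,2,3,4,5,6,7}
step 5: eval (z < (3 + (element // 4))) {0,1,2,3,4,5,6,7}
step 6: w <- -6                      {0,1,2,3,4,5,6,7}
step 7: z <- (z + 1)                 {0,1,2,3,4,5,6,7}
step 8: eval (z < (3 + (element // 4))) {0,1,2,3,4,5,6,7}
step 9: w <- -6                      {0,1,2,3,4,5,6,7}
step 10: z <- (z + 1)                 {0,1,2,3,4,5,6,7}
step 11: eval (z < (3 + (element // 4))) {0,1,2,3,4,5,6,7}
step 12: w <- -6                      {4,5,6,7}
step 13: z <- (z + 1)                 {4,5,6,7}
step 14: eval (z < (3 + (element // 4))) {4,5,6,7}
step 15: w <- 12                      {0,1,2,3,4,5,6,7}
step 16: w <- ((w * z) - (10 - element)) {0,1,2,3,4,5,6,7}
step 17: w <- min(w, (11 + w))        {0,1,2,3,4,5,6,7}
step 18: z <- element                 {0,1,2,3,4,5,6,7}

Answer: 19 steps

z: 0,1,2,3,4,5,6,7
w: 26,27,28,29,42,43,44,45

steps = 19; useful = 140; efficiency = 140/152 = 35/38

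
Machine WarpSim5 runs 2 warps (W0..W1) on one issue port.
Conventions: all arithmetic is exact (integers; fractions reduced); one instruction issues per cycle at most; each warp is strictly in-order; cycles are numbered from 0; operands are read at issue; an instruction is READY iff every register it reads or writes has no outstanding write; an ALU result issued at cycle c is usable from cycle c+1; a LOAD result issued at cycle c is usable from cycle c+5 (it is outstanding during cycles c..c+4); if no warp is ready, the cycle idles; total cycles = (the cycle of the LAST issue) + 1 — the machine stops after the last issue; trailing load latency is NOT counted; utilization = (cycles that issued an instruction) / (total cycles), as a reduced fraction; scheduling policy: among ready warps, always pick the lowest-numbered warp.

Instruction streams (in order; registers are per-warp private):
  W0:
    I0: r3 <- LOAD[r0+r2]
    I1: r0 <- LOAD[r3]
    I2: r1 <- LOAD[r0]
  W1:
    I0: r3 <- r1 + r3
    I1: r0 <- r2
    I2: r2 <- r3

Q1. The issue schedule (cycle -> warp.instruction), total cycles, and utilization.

cycle 0: W0.I0
cycle 1: W1.I0
cycle 2: W1.I1
cycle 3: W1.I2
cycle 4: idle
cycle 5: W0.I1
cycle 6: idle
cycle 7: idle
cycle 8: idle
cycle 9: idle
cycle 10: W0.I2

Answer: 11 cycles, utilization 6/11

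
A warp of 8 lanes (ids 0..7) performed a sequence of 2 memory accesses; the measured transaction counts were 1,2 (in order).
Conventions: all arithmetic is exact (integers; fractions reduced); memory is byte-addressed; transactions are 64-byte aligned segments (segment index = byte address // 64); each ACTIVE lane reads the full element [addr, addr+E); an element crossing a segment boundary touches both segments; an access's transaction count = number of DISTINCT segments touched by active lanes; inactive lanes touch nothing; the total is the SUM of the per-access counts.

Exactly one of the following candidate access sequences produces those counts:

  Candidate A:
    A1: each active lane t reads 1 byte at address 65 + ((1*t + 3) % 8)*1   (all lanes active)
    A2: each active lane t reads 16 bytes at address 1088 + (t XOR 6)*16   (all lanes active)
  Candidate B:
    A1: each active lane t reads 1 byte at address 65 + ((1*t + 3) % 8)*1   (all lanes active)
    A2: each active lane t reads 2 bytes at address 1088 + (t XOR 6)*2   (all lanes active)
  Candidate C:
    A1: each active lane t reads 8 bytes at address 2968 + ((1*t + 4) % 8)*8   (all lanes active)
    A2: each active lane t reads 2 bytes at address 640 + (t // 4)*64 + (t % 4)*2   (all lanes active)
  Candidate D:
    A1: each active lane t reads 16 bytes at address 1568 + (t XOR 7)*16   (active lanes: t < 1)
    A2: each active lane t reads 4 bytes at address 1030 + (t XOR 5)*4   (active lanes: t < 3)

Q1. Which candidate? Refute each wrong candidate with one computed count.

B: A2 gives 1 transaction, not 2
C: A1 gives 2 transactions, not 1
D: A2 gives 1 transaction, not 2
A: all counts match (1,2)

Answer: A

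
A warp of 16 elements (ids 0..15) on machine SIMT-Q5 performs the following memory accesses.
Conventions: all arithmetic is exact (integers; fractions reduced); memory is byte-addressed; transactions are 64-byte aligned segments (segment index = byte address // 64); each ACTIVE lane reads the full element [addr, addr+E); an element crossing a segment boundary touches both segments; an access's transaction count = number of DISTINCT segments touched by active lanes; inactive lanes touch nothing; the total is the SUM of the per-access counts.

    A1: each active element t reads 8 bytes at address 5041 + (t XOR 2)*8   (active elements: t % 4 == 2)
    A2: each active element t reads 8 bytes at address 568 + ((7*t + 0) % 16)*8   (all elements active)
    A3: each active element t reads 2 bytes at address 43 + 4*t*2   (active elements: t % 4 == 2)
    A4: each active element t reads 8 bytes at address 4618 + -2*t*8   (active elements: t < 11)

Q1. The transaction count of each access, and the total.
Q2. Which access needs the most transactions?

A1: 3 transactions
A2: 3 transactions
A3: 3 transactions
A4: 4 transactions

Answer: 3,3,3,4; total 13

Answer: A4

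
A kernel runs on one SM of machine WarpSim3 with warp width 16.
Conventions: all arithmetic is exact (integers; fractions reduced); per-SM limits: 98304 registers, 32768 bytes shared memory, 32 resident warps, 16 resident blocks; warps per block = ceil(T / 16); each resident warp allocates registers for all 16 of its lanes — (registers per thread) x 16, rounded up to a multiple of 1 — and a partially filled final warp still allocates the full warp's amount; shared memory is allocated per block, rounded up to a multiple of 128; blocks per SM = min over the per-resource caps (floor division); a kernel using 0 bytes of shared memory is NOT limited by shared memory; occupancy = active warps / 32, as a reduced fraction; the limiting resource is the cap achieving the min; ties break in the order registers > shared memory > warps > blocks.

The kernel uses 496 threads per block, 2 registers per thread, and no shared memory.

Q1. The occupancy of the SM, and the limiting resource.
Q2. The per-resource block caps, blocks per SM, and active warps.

Answer: occupancy 31/32, limited by warps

registers: 99 blocks
shared memory: no limit (kernel uses none)
warps: 1 block
blocks: 16 blocks

Answer: 1 block, 31 active warps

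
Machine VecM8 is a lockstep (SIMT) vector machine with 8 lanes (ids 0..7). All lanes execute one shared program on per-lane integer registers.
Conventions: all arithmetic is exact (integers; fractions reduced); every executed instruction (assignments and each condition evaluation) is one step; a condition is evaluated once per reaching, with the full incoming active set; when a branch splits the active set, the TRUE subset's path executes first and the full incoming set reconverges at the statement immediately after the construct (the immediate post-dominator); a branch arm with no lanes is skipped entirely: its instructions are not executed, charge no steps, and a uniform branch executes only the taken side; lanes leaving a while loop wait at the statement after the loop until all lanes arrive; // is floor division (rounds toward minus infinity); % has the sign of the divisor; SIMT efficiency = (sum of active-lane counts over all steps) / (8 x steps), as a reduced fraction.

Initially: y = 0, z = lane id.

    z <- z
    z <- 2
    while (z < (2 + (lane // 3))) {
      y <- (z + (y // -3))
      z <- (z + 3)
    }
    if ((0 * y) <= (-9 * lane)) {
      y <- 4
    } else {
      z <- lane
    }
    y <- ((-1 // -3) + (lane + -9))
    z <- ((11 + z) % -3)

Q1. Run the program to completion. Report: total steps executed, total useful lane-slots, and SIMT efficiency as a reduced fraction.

Answer: 11 steps, 71 useful, 71/88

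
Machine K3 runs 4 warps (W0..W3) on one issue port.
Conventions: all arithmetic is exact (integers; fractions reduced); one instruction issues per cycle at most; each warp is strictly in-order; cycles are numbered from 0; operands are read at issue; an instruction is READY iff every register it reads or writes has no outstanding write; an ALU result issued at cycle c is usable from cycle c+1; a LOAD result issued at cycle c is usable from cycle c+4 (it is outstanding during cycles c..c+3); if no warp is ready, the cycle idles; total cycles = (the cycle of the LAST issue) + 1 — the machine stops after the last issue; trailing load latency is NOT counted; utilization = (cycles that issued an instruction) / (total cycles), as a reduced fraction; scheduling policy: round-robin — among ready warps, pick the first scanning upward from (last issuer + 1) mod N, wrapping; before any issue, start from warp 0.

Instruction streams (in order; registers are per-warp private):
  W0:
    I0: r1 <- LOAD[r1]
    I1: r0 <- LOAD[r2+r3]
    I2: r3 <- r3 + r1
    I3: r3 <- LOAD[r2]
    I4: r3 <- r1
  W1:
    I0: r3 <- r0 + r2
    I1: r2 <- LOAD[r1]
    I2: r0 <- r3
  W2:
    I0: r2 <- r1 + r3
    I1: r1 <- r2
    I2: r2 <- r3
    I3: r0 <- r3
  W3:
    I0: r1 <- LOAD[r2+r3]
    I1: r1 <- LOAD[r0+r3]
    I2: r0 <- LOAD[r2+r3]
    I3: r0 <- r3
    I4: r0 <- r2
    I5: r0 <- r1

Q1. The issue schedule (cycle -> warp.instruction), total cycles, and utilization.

cycle 0: W0.I0
cycle 1: W1.I0
cycle 2: W2.I0
cycle 3: W3.I0
cycle 4: W0.I1
cycle 5: W1.I1
cycle 6: W2.I1
cycle 7: W3.I1
cycle 8: W0.I2
cycle 9: W1.I2
cycle 10: W2.I2
cycle 11: W3.I2
cycle 12: W0.I3
cycle 13: W2.I3
cycle 14: idle
cycle 15: W3.I3
cycle 16: W0.I4
cycle 17: W3.I4
cycle 18: W3.I5

Answer: 19 cycles, utilization 18/19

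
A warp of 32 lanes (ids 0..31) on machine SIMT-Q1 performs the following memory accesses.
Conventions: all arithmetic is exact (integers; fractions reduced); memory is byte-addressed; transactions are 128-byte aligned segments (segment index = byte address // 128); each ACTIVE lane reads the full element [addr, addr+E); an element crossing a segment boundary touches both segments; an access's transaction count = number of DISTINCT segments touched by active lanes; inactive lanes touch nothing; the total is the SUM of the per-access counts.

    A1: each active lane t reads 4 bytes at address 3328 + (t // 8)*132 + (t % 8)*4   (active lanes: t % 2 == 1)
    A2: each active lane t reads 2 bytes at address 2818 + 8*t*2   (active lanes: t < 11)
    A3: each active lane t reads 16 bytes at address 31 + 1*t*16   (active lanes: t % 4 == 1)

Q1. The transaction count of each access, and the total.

A1: 4 transactions
A2: 2 transactions
A3: 4 transactions

Answer: 4,2,4; total 10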